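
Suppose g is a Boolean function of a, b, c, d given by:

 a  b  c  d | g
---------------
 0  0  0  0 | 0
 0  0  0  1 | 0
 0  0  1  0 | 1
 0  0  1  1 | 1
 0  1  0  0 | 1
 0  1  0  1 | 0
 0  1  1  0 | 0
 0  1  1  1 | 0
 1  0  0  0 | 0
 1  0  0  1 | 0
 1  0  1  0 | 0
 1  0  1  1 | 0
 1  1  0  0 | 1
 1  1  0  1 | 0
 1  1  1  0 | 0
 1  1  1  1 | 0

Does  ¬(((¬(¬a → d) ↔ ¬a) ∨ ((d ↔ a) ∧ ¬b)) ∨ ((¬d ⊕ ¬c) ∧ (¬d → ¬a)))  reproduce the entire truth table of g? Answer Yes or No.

No

Test each input against both g and the formula:
  a=0, b=0, c=0, d=0: formula gives 0, g = 0 ✓
  a=0, b=0, c=0, d=1: formula gives 0, g = 0 ✓
  a=0, b=0, c=1, d=0: formula gives 0, but g = 1 ✗
Row (0,0,1,0) is a counterexample, so the formula is not equivalent to g.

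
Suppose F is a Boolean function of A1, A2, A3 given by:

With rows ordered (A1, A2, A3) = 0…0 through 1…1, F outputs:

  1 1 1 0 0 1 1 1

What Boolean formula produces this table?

F(A1, A2, A3) = (((A1' · A2) · A3) + ((A1 · A2') · A3'))'

F is 0 on only 2 rows — (0,1,1), (1,0,0). Writing each as a minterm (¬A1·A2·A3, A1·¬A2·¬A3) and OR-ing them characterizes exactly where F=0, so F is the negation of that disjunction.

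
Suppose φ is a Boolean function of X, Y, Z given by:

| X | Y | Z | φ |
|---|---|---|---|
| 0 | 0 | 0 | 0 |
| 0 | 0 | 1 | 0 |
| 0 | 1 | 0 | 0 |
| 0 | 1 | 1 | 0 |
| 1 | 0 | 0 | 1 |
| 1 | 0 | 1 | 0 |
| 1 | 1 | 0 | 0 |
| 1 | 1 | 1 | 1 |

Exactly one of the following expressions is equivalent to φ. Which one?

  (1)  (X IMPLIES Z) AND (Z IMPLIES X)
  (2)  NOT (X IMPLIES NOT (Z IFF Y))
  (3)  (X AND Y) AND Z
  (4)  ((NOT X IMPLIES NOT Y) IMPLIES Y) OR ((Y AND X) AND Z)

(1) fails at (0,0,0): the formula yields 1, φ is 0.
(3) fails at (1,0,0): the formula yields 0, φ is 1.
(4) fails at (0,1,0): the formula yields 1, φ is 0.
(2) is the remaining candidate, and it agrees with φ on all 8 inputs.

2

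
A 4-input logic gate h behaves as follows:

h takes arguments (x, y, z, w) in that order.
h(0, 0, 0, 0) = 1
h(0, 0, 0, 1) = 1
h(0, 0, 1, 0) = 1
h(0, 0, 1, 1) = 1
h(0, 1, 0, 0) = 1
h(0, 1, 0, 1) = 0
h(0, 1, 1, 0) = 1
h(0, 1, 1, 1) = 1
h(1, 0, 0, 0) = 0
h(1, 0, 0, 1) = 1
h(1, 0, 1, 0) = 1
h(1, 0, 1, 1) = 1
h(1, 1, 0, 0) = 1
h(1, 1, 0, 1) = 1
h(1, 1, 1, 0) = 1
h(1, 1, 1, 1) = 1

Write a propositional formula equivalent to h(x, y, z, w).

The 0-rows are (0,1,0,1), (1,0,0,0). Take each as a conjunction (¬x·y·¬z·w, x·¬y·¬z·¬w), form their disjunction, and complement — that gives a formula that is 1 everywhere h is.

h(x, y, z, w) = ¬((((¬x ∧ y) ∧ ¬z) ∧ w) ∨ (((x ∧ ¬y) ∧ ¬z) ∧ ¬w))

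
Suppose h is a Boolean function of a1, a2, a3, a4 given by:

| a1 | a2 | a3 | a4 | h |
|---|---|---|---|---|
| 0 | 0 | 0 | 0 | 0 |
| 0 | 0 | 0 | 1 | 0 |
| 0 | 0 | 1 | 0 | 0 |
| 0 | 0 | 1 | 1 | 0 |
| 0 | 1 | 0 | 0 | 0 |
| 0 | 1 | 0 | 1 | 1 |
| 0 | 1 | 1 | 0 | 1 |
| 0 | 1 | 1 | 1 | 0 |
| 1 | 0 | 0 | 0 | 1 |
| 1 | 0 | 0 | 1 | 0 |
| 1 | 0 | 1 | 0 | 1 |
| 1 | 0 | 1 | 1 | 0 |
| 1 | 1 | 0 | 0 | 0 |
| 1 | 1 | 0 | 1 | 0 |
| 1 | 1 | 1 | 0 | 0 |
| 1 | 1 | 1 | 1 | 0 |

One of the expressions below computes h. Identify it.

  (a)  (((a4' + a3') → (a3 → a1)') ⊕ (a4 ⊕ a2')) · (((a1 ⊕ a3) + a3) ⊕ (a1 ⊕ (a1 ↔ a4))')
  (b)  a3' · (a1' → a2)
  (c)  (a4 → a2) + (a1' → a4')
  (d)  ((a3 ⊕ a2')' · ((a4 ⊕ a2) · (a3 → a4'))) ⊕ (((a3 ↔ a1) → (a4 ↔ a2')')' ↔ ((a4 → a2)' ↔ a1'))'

(b): at (0,1,0,0) it gives 1, but h = 0 — eliminated.
(c): at (0,0,0,0) it gives 1, but h = 0 — eliminated.
(d): at (0,0,1,1) it gives 1, but h = 0 — eliminated.
Only (a) survives; checking it on all 16 rows confirms it matches h.

a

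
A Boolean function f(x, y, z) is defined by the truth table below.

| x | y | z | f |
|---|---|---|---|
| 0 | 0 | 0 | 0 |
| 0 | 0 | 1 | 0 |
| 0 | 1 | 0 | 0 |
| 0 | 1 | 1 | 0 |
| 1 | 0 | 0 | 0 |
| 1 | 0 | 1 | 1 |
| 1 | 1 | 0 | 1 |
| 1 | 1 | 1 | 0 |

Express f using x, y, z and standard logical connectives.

f(x, y, z) = ((x and not y) and z) or ((x and y) and not z)

f=1 on 2 inputs: (1,0,1), (1,1,0). Reading each as a conjunction of literals (x·¬y·z, x·y·¬z) and taking the OR gives the canonical DNF.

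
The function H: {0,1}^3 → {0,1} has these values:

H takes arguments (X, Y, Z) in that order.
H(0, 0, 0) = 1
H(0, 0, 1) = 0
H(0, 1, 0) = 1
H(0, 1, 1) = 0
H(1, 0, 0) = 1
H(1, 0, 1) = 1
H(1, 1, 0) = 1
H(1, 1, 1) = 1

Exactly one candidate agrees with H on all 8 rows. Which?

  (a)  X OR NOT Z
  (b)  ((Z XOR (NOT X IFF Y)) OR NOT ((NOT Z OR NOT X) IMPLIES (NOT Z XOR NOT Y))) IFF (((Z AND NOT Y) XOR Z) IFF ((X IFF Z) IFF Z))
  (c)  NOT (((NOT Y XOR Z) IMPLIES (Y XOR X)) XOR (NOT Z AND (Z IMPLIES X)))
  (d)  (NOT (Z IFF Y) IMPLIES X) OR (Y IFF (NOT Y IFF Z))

a

(b) disagrees with H on (0,0,1) (formula → 1, table → 0); rule it out.
(c) disagrees with H on (0,0,0) (formula → 0, table → 1); rule it out.
(d) disagrees with H on (0,1,1) (formula → 1, table → 0); rule it out.
Only (a) survives; checking it on all 8 rows confirms it matches H.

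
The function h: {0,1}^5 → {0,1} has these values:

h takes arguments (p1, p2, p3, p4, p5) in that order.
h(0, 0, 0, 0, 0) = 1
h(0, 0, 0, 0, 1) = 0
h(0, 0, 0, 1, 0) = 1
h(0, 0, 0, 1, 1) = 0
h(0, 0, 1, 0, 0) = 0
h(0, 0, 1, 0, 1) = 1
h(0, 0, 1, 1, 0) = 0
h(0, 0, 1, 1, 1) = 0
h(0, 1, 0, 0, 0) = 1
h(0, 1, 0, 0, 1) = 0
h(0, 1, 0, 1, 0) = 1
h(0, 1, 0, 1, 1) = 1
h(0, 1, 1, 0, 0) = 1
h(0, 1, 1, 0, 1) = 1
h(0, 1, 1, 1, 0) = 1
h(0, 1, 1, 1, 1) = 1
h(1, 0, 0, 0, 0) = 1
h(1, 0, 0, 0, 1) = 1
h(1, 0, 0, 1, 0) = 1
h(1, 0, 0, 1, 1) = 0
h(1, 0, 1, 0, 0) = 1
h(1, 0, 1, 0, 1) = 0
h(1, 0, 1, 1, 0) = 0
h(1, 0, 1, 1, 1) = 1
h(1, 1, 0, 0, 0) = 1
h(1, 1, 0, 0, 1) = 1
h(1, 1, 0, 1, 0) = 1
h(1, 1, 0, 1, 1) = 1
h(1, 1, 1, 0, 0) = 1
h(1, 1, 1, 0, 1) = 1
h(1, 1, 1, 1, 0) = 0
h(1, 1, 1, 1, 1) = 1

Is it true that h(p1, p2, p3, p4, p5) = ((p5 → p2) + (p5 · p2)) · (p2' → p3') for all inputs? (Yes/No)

No

Check the formula against h row by row:
  p1=0, p2=0, p3=0, p4=0, p5=0: formula gives 1, h = 1 ✓
  p1=0, p2=0, p3=0, p4=0, p5=1: formula gives 0, h = 0 ✓
  p1=0, p2=0, p3=0, p4=1, p5=0: formula gives 1, h = 1 ✓
  p1=0, p2=0, p3=0, p4=1, p5=1: formula gives 0, h = 0 ✓
  …
  p1=0, p2=0, p3=1, p4=0, p5=1: formula gives 0, but h = 1 ✗
Since they disagree at (0,0,1,0,1), the expression is not a correct formula for h.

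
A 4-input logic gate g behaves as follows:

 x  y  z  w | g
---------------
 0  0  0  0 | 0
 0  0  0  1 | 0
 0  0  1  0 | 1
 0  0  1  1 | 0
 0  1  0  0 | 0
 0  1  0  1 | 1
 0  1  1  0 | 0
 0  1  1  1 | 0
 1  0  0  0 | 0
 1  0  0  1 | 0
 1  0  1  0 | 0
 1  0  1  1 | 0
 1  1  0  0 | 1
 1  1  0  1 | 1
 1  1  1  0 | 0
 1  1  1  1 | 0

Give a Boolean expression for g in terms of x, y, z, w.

g(x, y, z, w) = (((((¬x ∧ ¬y) ∧ z) ∧ ¬w) ∨ (((¬x ∧ y) ∧ ¬z) ∧ w)) ∨ (((x ∧ y) ∧ ¬z) ∧ ¬w)) ∨ (((x ∧ y) ∧ ¬z) ∧ w)

Collect the rows where g=1 — (0,0,1,0), (0,1,0,1), (1,1,0,0), (1,1,0,1) — and write one minterm per row: ¬x·¬y·z·¬w, ¬x·y·¬z·w, x·y·¬z·¬w, x·y·¬z·w. Their union (logical OR) reproduces the table exactly.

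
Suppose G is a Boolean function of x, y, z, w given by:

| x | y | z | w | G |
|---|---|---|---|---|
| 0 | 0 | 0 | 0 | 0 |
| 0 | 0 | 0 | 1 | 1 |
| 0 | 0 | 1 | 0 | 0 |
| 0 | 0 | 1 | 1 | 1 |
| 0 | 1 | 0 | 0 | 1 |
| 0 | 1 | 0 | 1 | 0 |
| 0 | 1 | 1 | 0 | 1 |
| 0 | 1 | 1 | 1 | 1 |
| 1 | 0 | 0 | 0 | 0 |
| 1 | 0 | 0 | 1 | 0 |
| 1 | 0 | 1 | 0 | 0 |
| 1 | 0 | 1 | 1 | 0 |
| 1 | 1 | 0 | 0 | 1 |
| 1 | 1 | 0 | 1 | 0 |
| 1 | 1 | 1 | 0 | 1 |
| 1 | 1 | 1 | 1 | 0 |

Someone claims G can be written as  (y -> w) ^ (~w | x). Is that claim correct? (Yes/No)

Test each input against both G and the formula:
  x=0, y=0, z=0, w=0: formula gives 0, G = 0 ✓
  x=0, y=0, z=0, w=1: formula gives 1, G = 1 ✓
  x=0, y=0, z=1, w=0: formula gives 0, G = 0 ✓
  x=0, y=0, z=1, w=1: formula gives 1, G = 1 ✓
  …
  x=0, y=1, z=0, w=1: formula gives 1, but G = 0 ✗
A single disagreement suffices: at (0,1,0,1) they differ, so the formula does not compute G.

No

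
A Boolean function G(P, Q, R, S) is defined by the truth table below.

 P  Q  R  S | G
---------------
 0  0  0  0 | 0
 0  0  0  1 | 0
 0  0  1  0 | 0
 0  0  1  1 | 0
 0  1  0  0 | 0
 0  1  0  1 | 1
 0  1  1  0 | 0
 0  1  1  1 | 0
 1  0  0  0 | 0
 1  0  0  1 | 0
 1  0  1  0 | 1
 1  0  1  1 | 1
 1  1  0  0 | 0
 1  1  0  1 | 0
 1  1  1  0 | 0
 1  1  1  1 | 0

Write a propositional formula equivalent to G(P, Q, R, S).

Collect the rows where G=1 — (0,1,0,1), (1,0,1,0), (1,0,1,1) — and write one minterm per row: ¬P·Q·¬R·S, P·¬Q·R·¬S, P·¬Q·R·S. Their union (logical OR) reproduces the table exactly.

G(P, Q, R, S) = ((((¬P ∧ Q) ∧ ¬R) ∧ S) ∨ (((P ∧ ¬Q) ∧ R) ∧ ¬S)) ∨ (((P ∧ ¬Q) ∧ R) ∧ S)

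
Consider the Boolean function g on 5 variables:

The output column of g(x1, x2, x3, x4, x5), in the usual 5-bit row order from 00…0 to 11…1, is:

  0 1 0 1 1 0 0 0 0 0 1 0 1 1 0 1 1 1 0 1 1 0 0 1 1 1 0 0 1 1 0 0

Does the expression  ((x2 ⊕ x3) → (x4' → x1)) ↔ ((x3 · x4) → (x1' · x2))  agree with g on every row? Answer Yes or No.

No

Evaluate ((x2 ⊕ x3) → (x4' → x1)) ↔ ((x3 · x4) → (x1' · x2)) on each row and compare to g:
  x1=0, x2=0, x3=0, x4=0, x5=0: formula gives 1, but g = 0 ✗
A single disagreement suffices: at (0,0,0,0,0) they differ, so the formula does not compute g.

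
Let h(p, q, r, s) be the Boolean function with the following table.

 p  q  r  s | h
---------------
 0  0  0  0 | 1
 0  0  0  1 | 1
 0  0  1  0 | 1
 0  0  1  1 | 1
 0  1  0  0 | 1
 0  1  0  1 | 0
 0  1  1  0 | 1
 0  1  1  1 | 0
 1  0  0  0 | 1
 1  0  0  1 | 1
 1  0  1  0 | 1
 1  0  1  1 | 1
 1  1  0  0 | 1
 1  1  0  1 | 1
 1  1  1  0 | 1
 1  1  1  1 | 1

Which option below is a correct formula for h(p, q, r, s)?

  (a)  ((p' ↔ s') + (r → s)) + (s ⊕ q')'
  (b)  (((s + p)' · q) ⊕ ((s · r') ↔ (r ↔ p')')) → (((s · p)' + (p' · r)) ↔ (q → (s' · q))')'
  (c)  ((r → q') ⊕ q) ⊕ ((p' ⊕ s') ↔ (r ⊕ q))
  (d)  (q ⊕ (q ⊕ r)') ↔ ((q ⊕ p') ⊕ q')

(a) disagrees with h on (0,1,0,1) (formula → 1, table → 0); rule it out.
(c) disagrees with h on (0,0,0,0) (formula → 0, table → 1); rule it out.
(d) disagrees with h on (0,0,0,0) (formula → 0, table → 1); rule it out.
That leaves (b). Evaluating it on every row reproduces the table of h exactly.

b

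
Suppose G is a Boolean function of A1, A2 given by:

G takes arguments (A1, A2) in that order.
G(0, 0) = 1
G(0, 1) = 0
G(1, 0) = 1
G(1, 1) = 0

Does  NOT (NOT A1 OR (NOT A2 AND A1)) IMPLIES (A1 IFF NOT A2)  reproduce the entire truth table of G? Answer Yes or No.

Test each input against both G and the formula:
  A1=0, A2=0: formula gives 1, G = 1 ✓
  A1=0, A2=1: formula gives 1, but G = 0 ✗
Since they disagree at (0,1), the expression is not a correct formula for G.

No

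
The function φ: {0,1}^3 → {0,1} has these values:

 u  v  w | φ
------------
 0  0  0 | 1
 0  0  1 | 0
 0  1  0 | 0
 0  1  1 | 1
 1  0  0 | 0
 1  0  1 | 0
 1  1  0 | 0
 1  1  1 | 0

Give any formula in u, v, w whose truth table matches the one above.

φ(u, v, w) = ((u' · v') · w') + ((u' · v) · w)

φ=1 on 2 inputs: (0,0,0), (0,1,1). Reading each as a conjunction of literals (¬u·¬v·¬w, ¬u·v·w) and taking the OR gives the canonical DNF.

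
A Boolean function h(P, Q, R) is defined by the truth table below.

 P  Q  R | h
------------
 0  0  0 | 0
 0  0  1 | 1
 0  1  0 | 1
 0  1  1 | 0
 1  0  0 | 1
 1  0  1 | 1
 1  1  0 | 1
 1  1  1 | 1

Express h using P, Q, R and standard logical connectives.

The 0-rows are (0,0,0), (0,1,1). Take each as a conjunction (¬P·¬Q·¬R, ¬P·Q·R), form their disjunction, and complement — that gives a formula that is 1 everywhere h is.

h(P, Q, R) = ¬(((¬P ∧ ¬Q) ∧ ¬R) ∨ ((¬P ∧ Q) ∧ R))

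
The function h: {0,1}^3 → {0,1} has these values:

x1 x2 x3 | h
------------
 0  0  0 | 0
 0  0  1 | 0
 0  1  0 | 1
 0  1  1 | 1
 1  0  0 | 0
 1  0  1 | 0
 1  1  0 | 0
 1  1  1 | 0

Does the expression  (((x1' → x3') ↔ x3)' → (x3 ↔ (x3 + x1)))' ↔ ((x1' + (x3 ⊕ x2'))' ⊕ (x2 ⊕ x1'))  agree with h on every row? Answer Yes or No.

Check the formula against h row by row:
  x1=0, x2=0, x3=0: formula gives 0, h = 0 ✓
  x1=0, x2=0, x3=1: formula gives 0, h = 0 ✓
  x1=0, x2=1, x3=0: formula gives 1, h = 1 ✓
  x1=0, x2=1, x3=1: formula gives 1, h = 1 ✓
  x1=1, x2=0, x3=0: formula gives 0, h = 0 ✓
  …and likewise for the remaining 3 rows.
Every row agrees, so the formula is equivalent.

Yes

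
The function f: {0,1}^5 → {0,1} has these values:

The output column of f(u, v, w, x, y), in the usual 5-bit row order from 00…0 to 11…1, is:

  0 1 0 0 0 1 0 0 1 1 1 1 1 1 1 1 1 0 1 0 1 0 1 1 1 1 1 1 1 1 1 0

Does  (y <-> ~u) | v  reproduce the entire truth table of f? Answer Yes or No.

Check the formula against f row by row:
  u=0, v=0, w=0, x=0, y=0: formula gives 0, f = 0 ✓
  u=0, v=0, w=0, x=0, y=1: formula gives 1, f = 1 ✓
  u=0, v=0, w=0, x=1, y=0: formula gives 0, f = 0 ✓
  u=0, v=0, w=0, x=1, y=1: formula gives 1, but f = 0 ✗
A single disagreement suffices: at (0,0,0,1,1) they differ, so the formula does not compute f.

No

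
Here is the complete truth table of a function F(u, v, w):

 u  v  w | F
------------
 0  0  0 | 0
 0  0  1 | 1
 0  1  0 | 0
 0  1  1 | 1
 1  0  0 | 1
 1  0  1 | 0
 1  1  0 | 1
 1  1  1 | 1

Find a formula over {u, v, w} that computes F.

F is 0 on only 3 rows — (0,0,0), (0,1,0), (1,0,1). Writing each as a minterm (¬u·¬v·¬w, ¬u·v·¬w, u·¬v·w) and OR-ing them characterizes exactly where F=0, so F is the negation of that disjunction.

F(u, v, w) = ((((u' · v') · w') + ((u' · v) · w')) + ((u · v') · w))'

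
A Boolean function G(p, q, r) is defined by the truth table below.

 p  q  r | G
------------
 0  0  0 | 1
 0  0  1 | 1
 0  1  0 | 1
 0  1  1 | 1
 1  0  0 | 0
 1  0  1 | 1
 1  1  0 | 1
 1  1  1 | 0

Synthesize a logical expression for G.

There are just 2 zero rows: (1,0,0), (1,1,1). Their minterms are p·¬q·¬r, p·q·r; the OR of those covers precisely the 0-outputs, and negating it yields G.

G(p, q, r) = ¬(((p ∧ ¬q) ∧ ¬r) ∨ ((p ∧ q) ∧ r))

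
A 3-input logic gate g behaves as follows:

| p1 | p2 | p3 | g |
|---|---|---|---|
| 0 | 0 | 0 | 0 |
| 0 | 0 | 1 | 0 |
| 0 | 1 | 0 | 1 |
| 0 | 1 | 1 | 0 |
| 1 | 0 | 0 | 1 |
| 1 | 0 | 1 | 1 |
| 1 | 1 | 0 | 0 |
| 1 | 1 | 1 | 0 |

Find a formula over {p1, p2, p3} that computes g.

Collect the rows where g=1 — (0,1,0), (1,0,0), (1,0,1) — and write one minterm per row: ¬p1·p2·¬p3, p1·¬p2·¬p3, p1·¬p2·p3. Their union (logical OR) reproduces the table exactly.

g(p1, p2, p3) = (((not p1 and p2) and not p3) or ((p1 and not p2) and not p3)) or ((p1 and not p2) and p3)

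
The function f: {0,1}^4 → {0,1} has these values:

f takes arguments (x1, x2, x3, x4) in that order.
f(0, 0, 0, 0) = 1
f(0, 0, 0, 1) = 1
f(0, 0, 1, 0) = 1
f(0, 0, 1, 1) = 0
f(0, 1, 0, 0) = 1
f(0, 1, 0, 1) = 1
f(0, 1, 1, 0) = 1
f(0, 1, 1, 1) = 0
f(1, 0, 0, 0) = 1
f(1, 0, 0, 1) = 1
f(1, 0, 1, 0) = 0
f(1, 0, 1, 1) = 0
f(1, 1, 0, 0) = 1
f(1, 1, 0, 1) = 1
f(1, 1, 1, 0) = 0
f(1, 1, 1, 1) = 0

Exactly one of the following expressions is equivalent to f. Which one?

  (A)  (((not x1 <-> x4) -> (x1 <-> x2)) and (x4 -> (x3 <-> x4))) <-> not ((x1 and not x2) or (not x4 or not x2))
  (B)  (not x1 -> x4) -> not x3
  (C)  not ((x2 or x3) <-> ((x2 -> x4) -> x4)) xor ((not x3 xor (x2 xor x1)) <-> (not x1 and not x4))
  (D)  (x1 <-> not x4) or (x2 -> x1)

B

(A): at (0,0,0,0) it gives 0, but f = 1 — eliminated.
(C): at (0,0,1,1) it gives 1, but f = 0 — eliminated.
(D): at (0,0,1,1) it gives 1, but f = 0 — eliminated.
Only (B) survives; checking it on all 16 rows confirms it matches f.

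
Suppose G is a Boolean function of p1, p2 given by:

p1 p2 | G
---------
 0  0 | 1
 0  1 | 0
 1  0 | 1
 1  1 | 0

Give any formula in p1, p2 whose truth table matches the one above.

The output is the negation of p2.

G(p1, p2) = ¬p2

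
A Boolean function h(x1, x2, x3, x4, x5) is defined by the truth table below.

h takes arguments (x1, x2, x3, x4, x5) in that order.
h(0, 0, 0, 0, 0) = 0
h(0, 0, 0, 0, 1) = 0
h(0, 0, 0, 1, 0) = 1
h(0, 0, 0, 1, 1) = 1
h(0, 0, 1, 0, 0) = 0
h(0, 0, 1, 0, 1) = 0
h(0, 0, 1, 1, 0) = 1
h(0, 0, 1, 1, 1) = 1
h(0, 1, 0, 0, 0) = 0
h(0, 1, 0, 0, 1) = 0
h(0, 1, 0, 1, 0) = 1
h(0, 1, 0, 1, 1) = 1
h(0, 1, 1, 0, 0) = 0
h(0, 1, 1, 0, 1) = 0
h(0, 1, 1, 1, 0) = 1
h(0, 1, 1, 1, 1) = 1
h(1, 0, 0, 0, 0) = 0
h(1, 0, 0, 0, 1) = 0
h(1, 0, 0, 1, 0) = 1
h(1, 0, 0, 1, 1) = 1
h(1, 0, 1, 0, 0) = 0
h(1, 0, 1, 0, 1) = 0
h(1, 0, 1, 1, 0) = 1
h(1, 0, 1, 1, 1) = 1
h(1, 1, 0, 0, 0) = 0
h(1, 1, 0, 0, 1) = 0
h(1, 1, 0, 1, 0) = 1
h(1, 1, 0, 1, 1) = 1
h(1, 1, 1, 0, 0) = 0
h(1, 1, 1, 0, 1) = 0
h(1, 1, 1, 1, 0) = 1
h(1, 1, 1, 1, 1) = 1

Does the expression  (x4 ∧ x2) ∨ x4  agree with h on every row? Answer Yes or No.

Yes

Evaluate (x4 ∧ x2) ∨ x4 on each row and compare to h:
  x1=0, x2=0, x3=0, x4=0, x5=0: formula gives 0, h = 0 ✓
  x1=0, x2=0, x3=0, x4=0, x5=1: formula gives 0, h = 0 ✓
  x1=0, x2=0, x3=0, x4=1, x5=0: formula gives 1, h = 1 ✓
  x1=0, x2=0, x3=0, x4=1, x5=1: formula gives 1, h = 1 ✓
  … (the remaining 28 rows also agree.)
No disagreement on any input; they are logically equivalent.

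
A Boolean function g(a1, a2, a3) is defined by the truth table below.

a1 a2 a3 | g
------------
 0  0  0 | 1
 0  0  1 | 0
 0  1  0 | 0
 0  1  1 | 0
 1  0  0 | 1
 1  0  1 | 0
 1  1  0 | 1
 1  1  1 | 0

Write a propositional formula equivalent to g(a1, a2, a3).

g=1 on 3 inputs: (0,0,0), (1,0,0), (1,1,0). Reading each as a conjunction of literals (¬a1·¬a2·¬a3, a1·¬a2·¬a3, a1·a2·¬a3) and taking the OR gives the canonical DNF.

g(a1, a2, a3) = (((NOT a1 AND NOT a2) AND NOT a3) OR ((a1 AND NOT a2) AND NOT a3)) OR ((a1 AND a2) AND NOT a3)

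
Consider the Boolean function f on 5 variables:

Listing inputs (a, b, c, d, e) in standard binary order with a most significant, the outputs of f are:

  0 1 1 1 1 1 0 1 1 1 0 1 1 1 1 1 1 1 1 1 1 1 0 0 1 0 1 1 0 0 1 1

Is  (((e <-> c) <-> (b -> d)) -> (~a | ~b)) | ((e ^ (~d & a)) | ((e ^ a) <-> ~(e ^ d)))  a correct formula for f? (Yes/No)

No

Evaluate (((e <-> c) <-> (b -> d)) -> (~a | ~b)) | ((e ^ (~d & a)) | ((e ^ a) <-> ~(e ^ d))) on each row and compare to f:
  a=0, b=0, c=0, d=0, e=0: formula gives 1, but f = 0 ✗
A single disagreement suffices: at (0,0,0,0,0) they differ, so the formula does not compute f.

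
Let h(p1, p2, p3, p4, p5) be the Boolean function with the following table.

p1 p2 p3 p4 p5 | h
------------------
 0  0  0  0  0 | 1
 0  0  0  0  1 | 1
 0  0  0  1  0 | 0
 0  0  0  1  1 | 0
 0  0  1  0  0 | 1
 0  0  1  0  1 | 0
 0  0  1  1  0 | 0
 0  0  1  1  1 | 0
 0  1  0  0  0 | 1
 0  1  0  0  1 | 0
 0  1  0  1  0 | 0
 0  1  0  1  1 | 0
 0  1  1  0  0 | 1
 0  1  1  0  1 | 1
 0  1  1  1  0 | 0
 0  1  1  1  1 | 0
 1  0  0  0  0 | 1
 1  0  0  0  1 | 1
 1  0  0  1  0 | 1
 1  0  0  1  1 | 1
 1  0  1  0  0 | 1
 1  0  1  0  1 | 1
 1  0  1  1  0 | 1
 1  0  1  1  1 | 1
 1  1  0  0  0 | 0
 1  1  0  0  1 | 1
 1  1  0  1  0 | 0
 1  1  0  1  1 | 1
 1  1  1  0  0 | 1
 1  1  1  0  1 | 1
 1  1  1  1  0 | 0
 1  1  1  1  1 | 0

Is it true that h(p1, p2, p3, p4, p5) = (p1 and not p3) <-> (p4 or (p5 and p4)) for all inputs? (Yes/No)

No

Evaluate (p1 and not p3) <-> (p4 or (p5 and p4)) on each row and compare to h:
  p1=0, p2=0, p3=0, p4=0, p5=0: formula gives 1, h = 1 ✓
  p1=0, p2=0, p3=0, p4=0, p5=1: formula gives 1, h = 1 ✓
  p1=0, p2=0, p3=0, p4=1, p5=0: formula gives 0, h = 0 ✓
  p1=0, p2=0, p3=0, p4=1, p5=1: formula gives 0, h = 0 ✓
  …
  p1=0, p2=0, p3=1, p4=0, p5=1: formula gives 1, but h = 0 ✗
Since they disagree at (0,0,1,0,1), the expression is not a correct formula for h.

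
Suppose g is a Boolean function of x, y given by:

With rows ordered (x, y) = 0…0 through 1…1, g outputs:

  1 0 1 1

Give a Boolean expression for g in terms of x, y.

This is y → x (false only at 0,1).

g(x, y) = y → x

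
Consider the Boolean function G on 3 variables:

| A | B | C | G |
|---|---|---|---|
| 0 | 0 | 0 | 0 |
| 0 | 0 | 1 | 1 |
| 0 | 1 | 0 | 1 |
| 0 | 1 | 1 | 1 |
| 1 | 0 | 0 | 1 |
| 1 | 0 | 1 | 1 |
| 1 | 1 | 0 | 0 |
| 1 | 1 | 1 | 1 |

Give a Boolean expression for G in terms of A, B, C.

G(A, B, C) = (((A' · B') · C') + ((A · B) · C'))'

The 0-rows are (0,0,0), (1,1,0). Take each as a conjunction (¬A·¬B·¬C, A·B·¬C), form their disjunction, and complement — that gives a formula that is 1 everywhere G is.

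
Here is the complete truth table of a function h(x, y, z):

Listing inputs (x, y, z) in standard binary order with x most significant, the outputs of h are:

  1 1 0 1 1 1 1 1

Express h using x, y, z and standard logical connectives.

h is 0 on exactly one input, (0,1,0), whose minterm is ¬x·y·¬z. So h is the negation of that single conjunction.

h(x, y, z) = NOT ((NOT x AND y) AND NOT z)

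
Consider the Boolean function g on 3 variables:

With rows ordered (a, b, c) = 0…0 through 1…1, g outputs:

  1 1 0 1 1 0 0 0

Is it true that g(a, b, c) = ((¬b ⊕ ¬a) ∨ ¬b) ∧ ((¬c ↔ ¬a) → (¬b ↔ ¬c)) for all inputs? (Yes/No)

Evaluate ((¬b ⊕ ¬a) ∨ ¬b) ∧ ((¬c ↔ ¬a) → (¬b ↔ ¬c)) on each row and compare to g:
  a=0, b=0, c=0: formula gives 1, g = 1 ✓
  a=0, b=0, c=1: formula gives 1, g = 1 ✓
  a=0, b=1, c=0: formula gives 0, g = 0 ✓
  a=0, b=1, c=1: formula gives 1, g = 1 ✓
  a=1, b=0, c=0: formula gives 1, g = 1 ✓
  … (the remaining 3 rows also agree.)
Every row agrees, so the formula is equivalent.

Yes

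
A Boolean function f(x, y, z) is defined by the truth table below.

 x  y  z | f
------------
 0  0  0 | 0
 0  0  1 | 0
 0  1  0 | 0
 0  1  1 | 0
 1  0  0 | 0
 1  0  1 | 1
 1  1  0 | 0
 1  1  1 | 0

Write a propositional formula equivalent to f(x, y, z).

f(x, y, z) = (x AND NOT y) AND z

Only row (1,0,1) gives 1. That row's minterm x·¬y·z is f directly.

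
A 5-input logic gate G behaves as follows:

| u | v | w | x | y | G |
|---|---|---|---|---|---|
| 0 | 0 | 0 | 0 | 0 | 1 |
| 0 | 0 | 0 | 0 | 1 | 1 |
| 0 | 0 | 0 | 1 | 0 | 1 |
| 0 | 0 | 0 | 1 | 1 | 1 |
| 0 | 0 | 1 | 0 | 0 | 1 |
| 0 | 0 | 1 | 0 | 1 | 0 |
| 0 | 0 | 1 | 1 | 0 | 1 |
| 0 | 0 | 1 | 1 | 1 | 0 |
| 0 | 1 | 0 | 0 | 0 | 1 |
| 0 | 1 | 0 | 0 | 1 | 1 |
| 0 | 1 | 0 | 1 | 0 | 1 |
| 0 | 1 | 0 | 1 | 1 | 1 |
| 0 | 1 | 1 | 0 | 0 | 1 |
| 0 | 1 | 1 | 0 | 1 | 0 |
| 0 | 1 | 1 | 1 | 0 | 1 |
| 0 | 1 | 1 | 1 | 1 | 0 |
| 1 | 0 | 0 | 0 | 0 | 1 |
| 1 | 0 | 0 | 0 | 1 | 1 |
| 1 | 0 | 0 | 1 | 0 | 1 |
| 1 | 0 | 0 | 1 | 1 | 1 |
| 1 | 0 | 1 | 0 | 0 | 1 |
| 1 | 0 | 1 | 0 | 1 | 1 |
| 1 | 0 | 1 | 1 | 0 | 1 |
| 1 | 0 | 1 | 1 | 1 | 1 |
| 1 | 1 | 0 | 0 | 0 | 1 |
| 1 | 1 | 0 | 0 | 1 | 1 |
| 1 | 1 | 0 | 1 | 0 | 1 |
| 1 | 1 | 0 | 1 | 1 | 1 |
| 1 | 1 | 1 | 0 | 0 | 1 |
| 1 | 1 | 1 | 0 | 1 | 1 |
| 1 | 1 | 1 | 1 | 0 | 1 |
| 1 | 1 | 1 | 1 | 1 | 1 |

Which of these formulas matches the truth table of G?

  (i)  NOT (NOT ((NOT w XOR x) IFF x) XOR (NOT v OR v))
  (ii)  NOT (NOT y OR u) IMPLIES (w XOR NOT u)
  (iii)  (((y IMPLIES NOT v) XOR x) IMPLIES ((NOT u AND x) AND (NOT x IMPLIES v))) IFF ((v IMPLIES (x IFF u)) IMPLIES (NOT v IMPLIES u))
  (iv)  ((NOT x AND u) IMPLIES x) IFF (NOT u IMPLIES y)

(i) disagrees with G on (0,0,1,0,0) (formula → 0, table → 1); rule it out.
(iii) disagrees with G on (0,0,0,1,0) (formula → 0, table → 1); rule it out.
(iv) disagrees with G on (0,0,0,0,0) (formula → 0, table → 1); rule it out.
Only (ii) survives; checking it on all 32 rows confirms it matches G.

ii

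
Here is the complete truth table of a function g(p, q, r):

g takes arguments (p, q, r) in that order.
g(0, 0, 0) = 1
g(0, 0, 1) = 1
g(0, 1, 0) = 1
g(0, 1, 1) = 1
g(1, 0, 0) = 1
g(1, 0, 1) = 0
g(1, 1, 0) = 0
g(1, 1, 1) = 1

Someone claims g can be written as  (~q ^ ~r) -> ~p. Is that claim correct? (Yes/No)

Yes

Check the formula against g row by row:
  p=0, q=0, r=0: formula gives 1, g = 1 ✓
  p=0, q=0, r=1: formula gives 1, g = 1 ✓
  p=0, q=1, r=0: formula gives 1, g = 1 ✓
  p=0, q=1, r=1: formula gives 1, g = 1 ✓
  p=1, q=0, r=0: formula gives 1, g = 1 ✓
  …and likewise for the remaining 3 rows.
Every row agrees, so the formula is equivalent.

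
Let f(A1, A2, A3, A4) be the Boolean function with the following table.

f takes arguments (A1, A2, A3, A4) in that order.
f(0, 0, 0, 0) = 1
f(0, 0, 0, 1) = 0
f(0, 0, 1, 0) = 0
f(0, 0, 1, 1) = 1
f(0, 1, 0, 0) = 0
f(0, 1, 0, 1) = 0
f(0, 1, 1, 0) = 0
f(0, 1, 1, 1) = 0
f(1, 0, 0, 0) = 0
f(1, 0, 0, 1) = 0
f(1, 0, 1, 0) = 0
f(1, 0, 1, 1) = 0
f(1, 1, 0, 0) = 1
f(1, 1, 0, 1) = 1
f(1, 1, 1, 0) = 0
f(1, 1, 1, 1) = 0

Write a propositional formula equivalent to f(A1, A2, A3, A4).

f(A1, A2, A3, A4) = (((((~A1 & ~A2) & ~A3) & ~A4) | (((~A1 & ~A2) & A3) & A4)) | (((A1 & A2) & ~A3) & ~A4)) | (((A1 & A2) & ~A3) & A4)

Collect the rows where f=1 — (0,0,0,0), (0,0,1,1), (1,1,0,0), (1,1,0,1) — and write one minterm per row: ¬A1·¬A2·¬A3·¬A4, ¬A1·¬A2·A3·A4, A1·A2·¬A3·¬A4, A1·A2·¬A3·A4. Their union (logical OR) reproduces the table exactly.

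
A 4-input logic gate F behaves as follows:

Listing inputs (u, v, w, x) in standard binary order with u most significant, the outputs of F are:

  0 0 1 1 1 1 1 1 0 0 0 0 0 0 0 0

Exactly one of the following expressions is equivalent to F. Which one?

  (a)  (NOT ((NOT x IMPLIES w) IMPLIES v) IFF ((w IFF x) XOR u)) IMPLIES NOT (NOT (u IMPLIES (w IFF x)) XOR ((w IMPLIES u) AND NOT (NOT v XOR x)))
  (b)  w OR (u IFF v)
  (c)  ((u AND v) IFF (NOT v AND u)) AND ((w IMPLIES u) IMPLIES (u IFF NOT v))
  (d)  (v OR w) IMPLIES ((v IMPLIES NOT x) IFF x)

c

(a) disagrees with F on (0,0,0,0) (formula → 1, table → 0); rule it out.
(b) disagrees with F on (0,0,0,0) (formula → 1, table → 0); rule it out.
(d) disagrees with F on (0,0,0,0) (formula → 1, table → 0); rule it out.
That leaves (c). Evaluating it on every row reproduces the table of F exactly.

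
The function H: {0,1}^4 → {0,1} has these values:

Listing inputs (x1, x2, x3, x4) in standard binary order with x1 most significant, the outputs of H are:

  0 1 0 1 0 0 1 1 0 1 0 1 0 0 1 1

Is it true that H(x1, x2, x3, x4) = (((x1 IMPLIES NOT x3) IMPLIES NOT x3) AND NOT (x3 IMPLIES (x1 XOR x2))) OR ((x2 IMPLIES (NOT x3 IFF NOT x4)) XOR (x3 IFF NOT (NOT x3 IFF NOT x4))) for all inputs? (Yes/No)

Test each input against both H and the formula:
  x1=0, x2=0, x3=0, x4=0: formula gives 0, H = 0 ✓
  x1=0, x2=0, x3=0, x4=1: formula gives 1, H = 1 ✓
  x1=0, x2=0, x3=1, x4=0: formula gives 0, H = 0 ✓
  x1=0, x2=0, x3=1, x4=1: formula gives 1, H = 1 ✓
  … (the remaining 12 rows also agree.)
Every row agrees, so the formula is equivalent.

Yes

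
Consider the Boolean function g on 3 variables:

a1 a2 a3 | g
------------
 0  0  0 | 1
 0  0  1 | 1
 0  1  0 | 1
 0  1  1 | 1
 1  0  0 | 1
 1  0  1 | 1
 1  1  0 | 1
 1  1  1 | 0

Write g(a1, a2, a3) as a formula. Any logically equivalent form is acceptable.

The output is 0 only when every input is 1 — NAND of all inputs.

g(a1, a2, a3) = ¬((a1 ∧ a2) ∧ a3)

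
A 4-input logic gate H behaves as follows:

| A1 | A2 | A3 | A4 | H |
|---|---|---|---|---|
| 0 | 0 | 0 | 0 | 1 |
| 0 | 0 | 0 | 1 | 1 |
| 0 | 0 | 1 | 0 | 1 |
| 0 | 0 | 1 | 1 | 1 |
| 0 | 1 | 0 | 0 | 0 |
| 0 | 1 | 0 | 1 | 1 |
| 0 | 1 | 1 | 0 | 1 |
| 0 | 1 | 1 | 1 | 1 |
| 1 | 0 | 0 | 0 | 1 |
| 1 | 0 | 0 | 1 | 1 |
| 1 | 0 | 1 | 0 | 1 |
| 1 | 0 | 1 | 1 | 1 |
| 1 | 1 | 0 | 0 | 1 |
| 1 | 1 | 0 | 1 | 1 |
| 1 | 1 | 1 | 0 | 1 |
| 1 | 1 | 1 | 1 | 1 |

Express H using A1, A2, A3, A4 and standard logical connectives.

H(A1, A2, A3, A4) = not (((not A1 and A2) and not A3) and not A4)

H is 0 on exactly one input, (0,1,0,0), whose minterm is ¬A1·A2·¬A3·¬A4. So H is the negation of that single conjunction.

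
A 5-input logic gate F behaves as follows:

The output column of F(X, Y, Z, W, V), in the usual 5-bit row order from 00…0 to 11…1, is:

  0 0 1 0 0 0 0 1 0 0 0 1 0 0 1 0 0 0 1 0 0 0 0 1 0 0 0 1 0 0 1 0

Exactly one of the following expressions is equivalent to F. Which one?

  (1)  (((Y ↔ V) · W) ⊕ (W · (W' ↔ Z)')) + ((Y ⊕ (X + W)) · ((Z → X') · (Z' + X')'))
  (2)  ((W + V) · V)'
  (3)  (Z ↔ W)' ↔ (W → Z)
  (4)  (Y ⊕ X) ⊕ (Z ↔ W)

(2) disagrees with F on (0,0,0,0,0) (formula → 1, table → 0); rule it out.
(3) disagrees with F on (0,0,0,1,0) (formula → 0, table → 1); rule it out.
(4) disagrees with F on (0,0,0,0,0) (formula → 1, table → 0); rule it out.
(1) is the remaining candidate, and it agrees with F on all 32 inputs.

1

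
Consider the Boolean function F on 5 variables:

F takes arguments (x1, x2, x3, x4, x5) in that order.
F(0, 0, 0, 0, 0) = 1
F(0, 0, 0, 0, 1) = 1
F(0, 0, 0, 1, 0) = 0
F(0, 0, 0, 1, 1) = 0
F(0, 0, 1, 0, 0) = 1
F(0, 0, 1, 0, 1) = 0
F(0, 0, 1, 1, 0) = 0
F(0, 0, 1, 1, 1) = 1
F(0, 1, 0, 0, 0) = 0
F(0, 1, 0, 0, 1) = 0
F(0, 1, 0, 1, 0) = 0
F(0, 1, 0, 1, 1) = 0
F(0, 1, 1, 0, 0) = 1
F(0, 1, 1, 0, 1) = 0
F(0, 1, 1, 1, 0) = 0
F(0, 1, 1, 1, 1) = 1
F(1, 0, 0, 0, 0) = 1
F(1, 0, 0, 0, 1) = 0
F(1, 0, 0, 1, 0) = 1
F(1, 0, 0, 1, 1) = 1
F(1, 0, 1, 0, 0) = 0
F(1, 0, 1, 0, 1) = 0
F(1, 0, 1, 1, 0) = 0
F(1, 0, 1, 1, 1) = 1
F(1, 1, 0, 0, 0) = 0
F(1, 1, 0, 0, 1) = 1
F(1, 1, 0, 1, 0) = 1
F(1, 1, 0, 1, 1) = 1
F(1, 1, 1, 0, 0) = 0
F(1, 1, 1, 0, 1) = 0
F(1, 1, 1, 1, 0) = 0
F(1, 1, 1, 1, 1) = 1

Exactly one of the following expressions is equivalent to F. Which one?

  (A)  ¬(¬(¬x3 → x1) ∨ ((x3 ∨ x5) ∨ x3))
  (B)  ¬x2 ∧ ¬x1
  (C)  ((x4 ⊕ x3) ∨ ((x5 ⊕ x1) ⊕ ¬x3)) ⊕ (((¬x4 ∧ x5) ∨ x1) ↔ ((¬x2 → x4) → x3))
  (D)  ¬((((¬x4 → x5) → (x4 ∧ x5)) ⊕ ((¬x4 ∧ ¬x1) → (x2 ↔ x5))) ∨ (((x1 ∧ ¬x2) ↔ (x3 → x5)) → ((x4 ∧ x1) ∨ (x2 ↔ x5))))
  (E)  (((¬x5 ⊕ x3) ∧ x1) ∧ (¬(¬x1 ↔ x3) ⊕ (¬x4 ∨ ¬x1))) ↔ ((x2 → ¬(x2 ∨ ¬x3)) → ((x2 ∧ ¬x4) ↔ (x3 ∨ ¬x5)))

C

(A): at (0,0,0,0,0) it gives 0, but F = 1 — eliminated.
(B): at (0,0,0,1,0) it gives 1, but F = 0 — eliminated.
(D): at (0,0,0,0,0) it gives 0, but F = 1 — eliminated.
(E): at (0,0,0,0,1) it gives 0, but F = 1 — eliminated.
(C) is the remaining candidate, and it agrees with F on all 32 inputs.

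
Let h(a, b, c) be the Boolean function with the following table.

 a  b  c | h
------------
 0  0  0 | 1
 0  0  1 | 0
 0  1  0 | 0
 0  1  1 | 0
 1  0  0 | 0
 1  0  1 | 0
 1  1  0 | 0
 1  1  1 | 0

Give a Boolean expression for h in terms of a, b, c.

The output is 1 only when every input is 0 — NOR of all inputs.

h(a, b, c) = NOT ((a OR b) OR c)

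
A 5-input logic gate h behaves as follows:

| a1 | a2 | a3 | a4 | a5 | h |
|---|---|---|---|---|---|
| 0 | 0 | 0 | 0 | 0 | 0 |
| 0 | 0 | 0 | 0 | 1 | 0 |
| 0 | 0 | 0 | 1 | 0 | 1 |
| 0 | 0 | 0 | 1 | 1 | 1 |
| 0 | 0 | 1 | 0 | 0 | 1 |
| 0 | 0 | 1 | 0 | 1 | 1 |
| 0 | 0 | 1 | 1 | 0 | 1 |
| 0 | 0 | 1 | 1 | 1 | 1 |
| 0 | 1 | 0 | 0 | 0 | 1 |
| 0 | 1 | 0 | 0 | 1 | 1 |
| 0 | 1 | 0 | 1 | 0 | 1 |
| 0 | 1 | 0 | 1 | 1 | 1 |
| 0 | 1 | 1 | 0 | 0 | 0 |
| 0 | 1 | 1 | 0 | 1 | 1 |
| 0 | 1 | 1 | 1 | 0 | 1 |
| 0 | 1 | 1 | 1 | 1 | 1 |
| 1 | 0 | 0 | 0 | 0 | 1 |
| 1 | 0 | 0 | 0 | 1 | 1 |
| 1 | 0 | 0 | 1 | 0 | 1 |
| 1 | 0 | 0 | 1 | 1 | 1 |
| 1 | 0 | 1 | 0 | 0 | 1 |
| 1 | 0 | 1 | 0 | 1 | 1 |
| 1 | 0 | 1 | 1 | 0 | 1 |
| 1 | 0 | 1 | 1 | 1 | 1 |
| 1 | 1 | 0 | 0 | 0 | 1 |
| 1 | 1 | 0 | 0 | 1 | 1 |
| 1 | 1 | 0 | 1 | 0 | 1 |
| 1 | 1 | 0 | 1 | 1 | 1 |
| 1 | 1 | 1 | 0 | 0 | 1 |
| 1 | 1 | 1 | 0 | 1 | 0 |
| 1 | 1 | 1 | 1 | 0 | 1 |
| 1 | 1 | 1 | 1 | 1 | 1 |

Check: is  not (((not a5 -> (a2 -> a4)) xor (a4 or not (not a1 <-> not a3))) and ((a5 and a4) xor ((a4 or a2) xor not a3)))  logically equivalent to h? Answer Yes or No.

Test each input against both h and the formula:
  a1=0, a2=0, a3=0, a4=0, a5=0: formula gives 0, h = 0 ✓
  a1=0, a2=0, a3=0, a4=0, a5=1: formula gives 0, h = 0 ✓
  a1=0, a2=0, a3=0, a4=1, a5=0: formula gives 1, h = 1 ✓
  a1=0, a2=0, a3=0, a4=1, a5=1: formula gives 1, h = 1 ✓
  … (the remaining 28 rows also agree.)
All 32 rows match — the expression computes h exactly.

Yes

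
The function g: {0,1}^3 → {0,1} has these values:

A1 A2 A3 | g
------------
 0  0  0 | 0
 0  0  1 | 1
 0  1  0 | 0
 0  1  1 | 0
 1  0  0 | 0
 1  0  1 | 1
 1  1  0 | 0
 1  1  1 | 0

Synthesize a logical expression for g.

The 1-rows are (0,0,1), (1,0,1). Each contributes one minterm — ¬A1·¬A2·A3; A1·¬A2·A3 — and their disjunction is a sum-of-products form of g.

g(A1, A2, A3) = ((¬A1 ∧ ¬A2) ∧ A3) ∨ ((A1 ∧ ¬A2) ∧ A3)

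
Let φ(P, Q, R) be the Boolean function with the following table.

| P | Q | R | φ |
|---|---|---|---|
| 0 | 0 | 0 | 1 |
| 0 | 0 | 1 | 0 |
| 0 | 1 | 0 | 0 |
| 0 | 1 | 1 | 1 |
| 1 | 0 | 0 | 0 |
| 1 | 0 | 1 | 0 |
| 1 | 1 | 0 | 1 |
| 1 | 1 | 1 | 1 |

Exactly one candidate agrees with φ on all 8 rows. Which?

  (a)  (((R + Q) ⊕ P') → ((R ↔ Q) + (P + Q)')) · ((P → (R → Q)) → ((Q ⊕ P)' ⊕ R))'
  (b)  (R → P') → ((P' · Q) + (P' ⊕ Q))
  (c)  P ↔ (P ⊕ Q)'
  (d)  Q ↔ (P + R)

d

(a) disagrees with φ on (0,0,0) (formula → 0, table → 1); rule it out.
(b) disagrees with φ on (0,0,1) (formula → 1, table → 0); rule it out.
(c) disagrees with φ on (0,0,0) (formula → 0, table → 1); rule it out.
That leaves (d). Evaluating it on every row reproduces the table of φ exactly.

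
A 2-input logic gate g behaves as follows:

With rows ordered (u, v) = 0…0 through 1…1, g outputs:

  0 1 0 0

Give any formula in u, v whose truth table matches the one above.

g(u, v) = NOT u AND v

Only row (0,1) gives 1. That row's minterm ¬u·v is g directly.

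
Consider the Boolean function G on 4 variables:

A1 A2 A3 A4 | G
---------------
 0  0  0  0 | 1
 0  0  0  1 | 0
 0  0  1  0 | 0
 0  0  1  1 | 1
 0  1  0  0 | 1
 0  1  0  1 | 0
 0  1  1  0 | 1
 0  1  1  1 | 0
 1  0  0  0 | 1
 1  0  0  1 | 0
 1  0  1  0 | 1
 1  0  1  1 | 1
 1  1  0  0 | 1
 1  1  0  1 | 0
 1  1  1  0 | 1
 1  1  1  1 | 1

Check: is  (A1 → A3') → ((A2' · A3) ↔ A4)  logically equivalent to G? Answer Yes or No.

Yes

Evaluate (A1 → A3') → ((A2' · A3) ↔ A4) on each row and compare to G:
  A1=0, A2=0, A3=0, A4=0: formula gives 1, G = 1 ✓
  A1=0, A2=0, A3=0, A4=1: formula gives 0, G = 0 ✓
  A1=0, A2=0, A3=1, A4=0: formula gives 0, G = 0 ✓
  A1=0, A2=0, A3=1, A4=1: formula gives 1, G = 1 ✓
  …and likewise for the remaining 12 rows.
No disagreement on any input; they are logically equivalent.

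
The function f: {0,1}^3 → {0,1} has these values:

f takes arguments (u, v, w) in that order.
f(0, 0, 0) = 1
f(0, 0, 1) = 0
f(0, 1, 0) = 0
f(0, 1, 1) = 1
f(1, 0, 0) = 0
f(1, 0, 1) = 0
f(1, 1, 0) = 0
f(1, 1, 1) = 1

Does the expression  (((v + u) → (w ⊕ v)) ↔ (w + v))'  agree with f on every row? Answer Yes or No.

Evaluate (((v + u) → (w ⊕ v)) ↔ (w + v))' on each row and compare to f:
  u=0, v=0, w=0: formula gives 1, f = 1 ✓
  u=0, v=0, w=1: formula gives 0, f = 0 ✓
  u=0, v=1, w=0: formula gives 0, f = 0 ✓
  u=0, v=1, w=1: formula gives 1, f = 1 ✓
  u=1, v=0, w=0: formula gives 0, f = 0 ✓
  … (the remaining 3 rows also agree.)
All 8 rows match — the expression computes f exactly.

Yes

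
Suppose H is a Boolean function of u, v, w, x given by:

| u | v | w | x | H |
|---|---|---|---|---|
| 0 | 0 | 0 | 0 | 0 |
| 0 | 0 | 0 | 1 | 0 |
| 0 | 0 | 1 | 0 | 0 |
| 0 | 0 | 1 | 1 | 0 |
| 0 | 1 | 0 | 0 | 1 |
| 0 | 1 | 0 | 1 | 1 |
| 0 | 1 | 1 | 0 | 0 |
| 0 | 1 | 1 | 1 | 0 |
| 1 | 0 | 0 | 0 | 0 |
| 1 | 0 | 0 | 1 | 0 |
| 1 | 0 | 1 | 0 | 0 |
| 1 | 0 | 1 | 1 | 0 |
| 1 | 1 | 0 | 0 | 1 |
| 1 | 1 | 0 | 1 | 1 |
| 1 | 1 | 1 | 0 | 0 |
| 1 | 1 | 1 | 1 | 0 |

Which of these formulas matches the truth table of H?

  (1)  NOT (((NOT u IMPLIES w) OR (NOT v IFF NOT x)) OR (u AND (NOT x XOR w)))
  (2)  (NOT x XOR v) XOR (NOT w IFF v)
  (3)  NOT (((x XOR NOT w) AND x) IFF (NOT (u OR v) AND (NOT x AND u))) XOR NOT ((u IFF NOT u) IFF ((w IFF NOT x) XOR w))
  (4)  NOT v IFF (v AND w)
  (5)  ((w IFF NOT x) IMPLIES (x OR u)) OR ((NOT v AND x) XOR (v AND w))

4

(1) disagrees with H on (0,0,0,1) (formula → 1, table → 0); rule it out.
(2) disagrees with H on (0,0,0,0) (formula → 1, table → 0); rule it out.
(3) disagrees with H on (0,0,0,1) (formula → 1, table → 0); rule it out.
(5) disagrees with H on (0,0,0,0) (formula → 1, table → 0); rule it out.
That leaves (4). Evaluating it on every row reproduces the table of H exactly.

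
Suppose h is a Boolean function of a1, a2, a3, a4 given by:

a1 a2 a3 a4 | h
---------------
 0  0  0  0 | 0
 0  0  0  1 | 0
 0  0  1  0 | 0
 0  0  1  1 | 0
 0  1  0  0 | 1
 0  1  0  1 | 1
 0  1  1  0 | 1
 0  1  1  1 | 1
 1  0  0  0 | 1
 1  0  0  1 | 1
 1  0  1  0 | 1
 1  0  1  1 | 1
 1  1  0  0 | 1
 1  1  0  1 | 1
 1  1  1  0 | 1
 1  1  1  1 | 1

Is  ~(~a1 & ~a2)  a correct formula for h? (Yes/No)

Test each input against both h and the formula:
  a1=0, a2=0, a3=0, a4=0: formula gives 0, h = 0 ✓
  a1=0, a2=0, a3=0, a4=1: formula gives 0, h = 0 ✓
  a1=0, a2=0, a3=1, a4=0: formula gives 0, h = 0 ✓
  a1=0, a2=0, a3=1, a4=1: formula gives 0, h = 0 ✓
  …and likewise for the remaining 12 rows.
Every row agrees, so the formula is equivalent.

Yes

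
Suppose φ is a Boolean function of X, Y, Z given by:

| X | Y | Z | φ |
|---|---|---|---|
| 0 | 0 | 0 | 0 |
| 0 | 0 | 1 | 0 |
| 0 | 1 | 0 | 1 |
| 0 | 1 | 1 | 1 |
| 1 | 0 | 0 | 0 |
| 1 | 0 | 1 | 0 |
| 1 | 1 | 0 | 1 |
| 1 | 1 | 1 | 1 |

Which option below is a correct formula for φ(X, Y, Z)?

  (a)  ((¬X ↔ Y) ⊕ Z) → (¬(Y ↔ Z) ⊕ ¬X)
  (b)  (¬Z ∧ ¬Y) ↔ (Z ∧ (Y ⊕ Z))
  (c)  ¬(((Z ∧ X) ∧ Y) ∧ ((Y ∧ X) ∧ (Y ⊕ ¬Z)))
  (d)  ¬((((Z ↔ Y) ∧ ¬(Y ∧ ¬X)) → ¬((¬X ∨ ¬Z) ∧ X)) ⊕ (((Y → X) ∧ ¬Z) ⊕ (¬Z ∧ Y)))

(a) disagrees with φ on (0,0,0) (formula → 1, table → 0); rule it out.
(c) disagrees with φ on (0,0,0) (formula → 1, table → 0); rule it out.
(d) disagrees with φ on (0,0,0) (formula → 1, table → 0); rule it out.
(b) is the remaining candidate, and it agrees with φ on all 8 inputs.

b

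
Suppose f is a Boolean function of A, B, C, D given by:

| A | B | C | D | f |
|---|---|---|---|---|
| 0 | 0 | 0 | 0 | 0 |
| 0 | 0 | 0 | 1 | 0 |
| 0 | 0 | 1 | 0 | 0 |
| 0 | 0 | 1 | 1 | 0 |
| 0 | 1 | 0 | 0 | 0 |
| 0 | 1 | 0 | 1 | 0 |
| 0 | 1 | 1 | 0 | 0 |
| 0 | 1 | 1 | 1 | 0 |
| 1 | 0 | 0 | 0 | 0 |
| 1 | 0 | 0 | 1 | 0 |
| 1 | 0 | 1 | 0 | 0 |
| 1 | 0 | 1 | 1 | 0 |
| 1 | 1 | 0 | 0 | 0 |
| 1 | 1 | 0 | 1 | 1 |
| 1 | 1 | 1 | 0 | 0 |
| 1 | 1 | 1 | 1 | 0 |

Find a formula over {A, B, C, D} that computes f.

f(A, B, C, D) = ((A · B) · C') · D

f is 1 on exactly one input, (1,1,0,1), whose minterm is A·B·¬C·D. So f is just that conjunction.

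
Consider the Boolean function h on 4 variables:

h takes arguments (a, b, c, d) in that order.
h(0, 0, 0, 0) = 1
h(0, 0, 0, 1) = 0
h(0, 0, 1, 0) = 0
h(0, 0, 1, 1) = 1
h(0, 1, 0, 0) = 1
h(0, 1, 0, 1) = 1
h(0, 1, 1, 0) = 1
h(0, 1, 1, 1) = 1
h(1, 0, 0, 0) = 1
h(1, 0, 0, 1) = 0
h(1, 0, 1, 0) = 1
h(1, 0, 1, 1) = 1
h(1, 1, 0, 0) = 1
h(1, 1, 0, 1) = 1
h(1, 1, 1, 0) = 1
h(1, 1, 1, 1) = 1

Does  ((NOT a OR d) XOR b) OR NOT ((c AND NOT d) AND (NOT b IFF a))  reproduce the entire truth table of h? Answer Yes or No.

No

Evaluate ((NOT a OR d) XOR b) OR NOT ((c AND NOT d) AND (NOT b IFF a)) on each row and compare to h:
  a=0, b=0, c=0, d=0: formula gives 1, h = 1 ✓
  a=0, b=0, c=0, d=1: formula gives 1, but h = 0 ✗
Since they disagree at (0,0,0,1), the expression is not a correct formula for h.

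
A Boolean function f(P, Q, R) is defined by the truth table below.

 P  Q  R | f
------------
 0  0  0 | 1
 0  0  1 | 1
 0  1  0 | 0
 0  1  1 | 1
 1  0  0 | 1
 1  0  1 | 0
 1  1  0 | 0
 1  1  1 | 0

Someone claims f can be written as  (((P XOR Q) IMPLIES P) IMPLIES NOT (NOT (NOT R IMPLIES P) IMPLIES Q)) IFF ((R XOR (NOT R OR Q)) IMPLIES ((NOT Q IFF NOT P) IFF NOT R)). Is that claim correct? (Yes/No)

Yes

Check the formula against f row by row:
  P=0, Q=0, R=0: formula gives 1, f = 1 ✓
  P=0, Q=0, R=1: formula gives 1, f = 1 ✓
  P=0, Q=1, R=0: formula gives 0, f = 0 ✓
  P=0, Q=1, R=1: formula gives 1, f = 1 ✓
  P=1, Q=0, R=0: formula gives 1, f = 1 ✓
  … (the remaining 3 rows also agree.)
All 8 rows match — the expression computes f exactly.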